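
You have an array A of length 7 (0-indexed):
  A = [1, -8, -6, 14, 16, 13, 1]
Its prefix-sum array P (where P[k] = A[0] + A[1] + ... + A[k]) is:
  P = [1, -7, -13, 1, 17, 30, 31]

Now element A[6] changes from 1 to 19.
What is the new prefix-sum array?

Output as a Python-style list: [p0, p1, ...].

Change: A[6] 1 -> 19, delta = 18
P[k] for k < 6: unchanged (A[6] not included)
P[k] for k >= 6: shift by delta = 18
  P[0] = 1 + 0 = 1
  P[1] = -7 + 0 = -7
  P[2] = -13 + 0 = -13
  P[3] = 1 + 0 = 1
  P[4] = 17 + 0 = 17
  P[5] = 30 + 0 = 30
  P[6] = 31 + 18 = 49

Answer: [1, -7, -13, 1, 17, 30, 49]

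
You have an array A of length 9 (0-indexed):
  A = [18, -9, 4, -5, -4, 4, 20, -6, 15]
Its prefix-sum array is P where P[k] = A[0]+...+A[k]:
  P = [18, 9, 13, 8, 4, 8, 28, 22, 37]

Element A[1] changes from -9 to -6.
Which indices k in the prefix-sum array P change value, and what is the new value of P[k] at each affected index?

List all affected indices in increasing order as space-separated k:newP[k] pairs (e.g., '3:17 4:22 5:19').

Answer: 1:12 2:16 3:11 4:7 5:11 6:31 7:25 8:40

Derivation:
P[k] = A[0] + ... + A[k]
P[k] includes A[1] iff k >= 1
Affected indices: 1, 2, ..., 8; delta = 3
  P[1]: 9 + 3 = 12
  P[2]: 13 + 3 = 16
  P[3]: 8 + 3 = 11
  P[4]: 4 + 3 = 7
  P[5]: 8 + 3 = 11
  P[6]: 28 + 3 = 31
  P[7]: 22 + 3 = 25
  P[8]: 37 + 3 = 40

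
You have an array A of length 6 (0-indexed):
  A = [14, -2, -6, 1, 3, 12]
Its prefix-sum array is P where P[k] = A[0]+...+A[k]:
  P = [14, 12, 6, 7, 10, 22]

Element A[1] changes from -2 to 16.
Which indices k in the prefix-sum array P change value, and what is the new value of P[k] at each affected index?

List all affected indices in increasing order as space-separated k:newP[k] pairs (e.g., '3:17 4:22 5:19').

Answer: 1:30 2:24 3:25 4:28 5:40

Derivation:
P[k] = A[0] + ... + A[k]
P[k] includes A[1] iff k >= 1
Affected indices: 1, 2, ..., 5; delta = 18
  P[1]: 12 + 18 = 30
  P[2]: 6 + 18 = 24
  P[3]: 7 + 18 = 25
  P[4]: 10 + 18 = 28
  P[5]: 22 + 18 = 40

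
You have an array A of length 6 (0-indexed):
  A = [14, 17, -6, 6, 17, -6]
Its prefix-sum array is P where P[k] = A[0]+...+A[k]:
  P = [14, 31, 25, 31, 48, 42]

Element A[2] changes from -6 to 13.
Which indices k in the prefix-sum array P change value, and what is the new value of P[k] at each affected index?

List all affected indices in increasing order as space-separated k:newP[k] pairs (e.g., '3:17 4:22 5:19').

P[k] = A[0] + ... + A[k]
P[k] includes A[2] iff k >= 2
Affected indices: 2, 3, ..., 5; delta = 19
  P[2]: 25 + 19 = 44
  P[3]: 31 + 19 = 50
  P[4]: 48 + 19 = 67
  P[5]: 42 + 19 = 61

Answer: 2:44 3:50 4:67 5:61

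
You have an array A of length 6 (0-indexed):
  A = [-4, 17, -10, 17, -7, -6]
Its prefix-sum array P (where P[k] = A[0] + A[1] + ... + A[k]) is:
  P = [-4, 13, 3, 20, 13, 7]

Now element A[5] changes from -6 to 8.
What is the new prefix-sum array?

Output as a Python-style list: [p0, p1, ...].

Change: A[5] -6 -> 8, delta = 14
P[k] for k < 5: unchanged (A[5] not included)
P[k] for k >= 5: shift by delta = 14
  P[0] = -4 + 0 = -4
  P[1] = 13 + 0 = 13
  P[2] = 3 + 0 = 3
  P[3] = 20 + 0 = 20
  P[4] = 13 + 0 = 13
  P[5] = 7 + 14 = 21

Answer: [-4, 13, 3, 20, 13, 21]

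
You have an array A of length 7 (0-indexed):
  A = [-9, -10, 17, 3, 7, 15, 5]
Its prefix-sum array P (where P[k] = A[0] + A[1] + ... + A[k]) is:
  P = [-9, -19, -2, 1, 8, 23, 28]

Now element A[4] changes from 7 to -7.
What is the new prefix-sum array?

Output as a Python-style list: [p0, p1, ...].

Change: A[4] 7 -> -7, delta = -14
P[k] for k < 4: unchanged (A[4] not included)
P[k] for k >= 4: shift by delta = -14
  P[0] = -9 + 0 = -9
  P[1] = -19 + 0 = -19
  P[2] = -2 + 0 = -2
  P[3] = 1 + 0 = 1
  P[4] = 8 + -14 = -6
  P[5] = 23 + -14 = 9
  P[6] = 28 + -14 = 14

Answer: [-9, -19, -2, 1, -6, 9, 14]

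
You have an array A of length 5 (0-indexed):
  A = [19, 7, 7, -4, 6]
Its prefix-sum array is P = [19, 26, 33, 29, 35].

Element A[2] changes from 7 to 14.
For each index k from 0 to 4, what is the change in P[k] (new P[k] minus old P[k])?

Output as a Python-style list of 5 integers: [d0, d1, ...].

Answer: [0, 0, 7, 7, 7]

Derivation:
Element change: A[2] 7 -> 14, delta = 7
For k < 2: P[k] unchanged, delta_P[k] = 0
For k >= 2: P[k] shifts by exactly 7
Delta array: [0, 0, 7, 7, 7]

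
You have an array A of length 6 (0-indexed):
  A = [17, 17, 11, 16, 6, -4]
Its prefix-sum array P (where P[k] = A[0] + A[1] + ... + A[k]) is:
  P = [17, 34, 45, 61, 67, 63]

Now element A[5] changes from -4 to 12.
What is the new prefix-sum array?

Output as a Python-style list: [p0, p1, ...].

Answer: [17, 34, 45, 61, 67, 79]

Derivation:
Change: A[5] -4 -> 12, delta = 16
P[k] for k < 5: unchanged (A[5] not included)
P[k] for k >= 5: shift by delta = 16
  P[0] = 17 + 0 = 17
  P[1] = 34 + 0 = 34
  P[2] = 45 + 0 = 45
  P[3] = 61 + 0 = 61
  P[4] = 67 + 0 = 67
  P[5] = 63 + 16 = 79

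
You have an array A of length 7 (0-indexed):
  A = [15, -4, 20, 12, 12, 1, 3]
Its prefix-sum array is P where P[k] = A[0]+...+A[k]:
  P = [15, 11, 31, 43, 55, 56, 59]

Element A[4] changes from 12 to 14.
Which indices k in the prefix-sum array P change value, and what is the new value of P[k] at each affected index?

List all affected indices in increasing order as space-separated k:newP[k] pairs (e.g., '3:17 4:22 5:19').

Answer: 4:57 5:58 6:61

Derivation:
P[k] = A[0] + ... + A[k]
P[k] includes A[4] iff k >= 4
Affected indices: 4, 5, ..., 6; delta = 2
  P[4]: 55 + 2 = 57
  P[5]: 56 + 2 = 58
  P[6]: 59 + 2 = 61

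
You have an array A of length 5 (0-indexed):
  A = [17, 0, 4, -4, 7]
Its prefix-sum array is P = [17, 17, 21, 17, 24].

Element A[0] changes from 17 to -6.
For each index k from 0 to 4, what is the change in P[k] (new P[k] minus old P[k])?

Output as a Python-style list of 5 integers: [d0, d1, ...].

Element change: A[0] 17 -> -6, delta = -23
For k < 0: P[k] unchanged, delta_P[k] = 0
For k >= 0: P[k] shifts by exactly -23
Delta array: [-23, -23, -23, -23, -23]

Answer: [-23, -23, -23, -23, -23]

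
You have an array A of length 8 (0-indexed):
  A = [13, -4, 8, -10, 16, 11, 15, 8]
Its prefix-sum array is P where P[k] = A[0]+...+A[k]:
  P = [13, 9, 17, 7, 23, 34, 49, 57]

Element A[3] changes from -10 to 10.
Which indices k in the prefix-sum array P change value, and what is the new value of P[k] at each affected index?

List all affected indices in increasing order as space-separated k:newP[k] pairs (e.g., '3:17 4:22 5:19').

P[k] = A[0] + ... + A[k]
P[k] includes A[3] iff k >= 3
Affected indices: 3, 4, ..., 7; delta = 20
  P[3]: 7 + 20 = 27
  P[4]: 23 + 20 = 43
  P[5]: 34 + 20 = 54
  P[6]: 49 + 20 = 69
  P[7]: 57 + 20 = 77

Answer: 3:27 4:43 5:54 6:69 7:77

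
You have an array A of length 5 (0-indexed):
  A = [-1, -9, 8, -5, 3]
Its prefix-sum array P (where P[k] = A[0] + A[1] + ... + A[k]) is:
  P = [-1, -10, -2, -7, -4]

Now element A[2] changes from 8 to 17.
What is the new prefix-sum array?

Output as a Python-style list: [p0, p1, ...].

Change: A[2] 8 -> 17, delta = 9
P[k] for k < 2: unchanged (A[2] not included)
P[k] for k >= 2: shift by delta = 9
  P[0] = -1 + 0 = -1
  P[1] = -10 + 0 = -10
  P[2] = -2 + 9 = 7
  P[3] = -7 + 9 = 2
  P[4] = -4 + 9 = 5

Answer: [-1, -10, 7, 2, 5]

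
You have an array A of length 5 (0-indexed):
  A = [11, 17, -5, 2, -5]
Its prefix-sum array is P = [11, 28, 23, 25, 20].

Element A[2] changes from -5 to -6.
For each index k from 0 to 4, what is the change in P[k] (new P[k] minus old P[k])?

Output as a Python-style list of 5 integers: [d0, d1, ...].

Answer: [0, 0, -1, -1, -1]

Derivation:
Element change: A[2] -5 -> -6, delta = -1
For k < 2: P[k] unchanged, delta_P[k] = 0
For k >= 2: P[k] shifts by exactly -1
Delta array: [0, 0, -1, -1, -1]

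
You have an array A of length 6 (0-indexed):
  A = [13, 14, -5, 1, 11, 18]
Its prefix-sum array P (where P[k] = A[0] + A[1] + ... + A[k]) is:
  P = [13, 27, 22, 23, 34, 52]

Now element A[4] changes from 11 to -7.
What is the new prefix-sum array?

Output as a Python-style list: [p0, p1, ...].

Answer: [13, 27, 22, 23, 16, 34]

Derivation:
Change: A[4] 11 -> -7, delta = -18
P[k] for k < 4: unchanged (A[4] not included)
P[k] for k >= 4: shift by delta = -18
  P[0] = 13 + 0 = 13
  P[1] = 27 + 0 = 27
  P[2] = 22 + 0 = 22
  P[3] = 23 + 0 = 23
  P[4] = 34 + -18 = 16
  P[5] = 52 + -18 = 34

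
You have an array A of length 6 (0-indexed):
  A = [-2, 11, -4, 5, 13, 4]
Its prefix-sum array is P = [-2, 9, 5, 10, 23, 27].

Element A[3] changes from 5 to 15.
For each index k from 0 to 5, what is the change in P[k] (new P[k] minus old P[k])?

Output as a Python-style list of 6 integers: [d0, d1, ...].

Element change: A[3] 5 -> 15, delta = 10
For k < 3: P[k] unchanged, delta_P[k] = 0
For k >= 3: P[k] shifts by exactly 10
Delta array: [0, 0, 0, 10, 10, 10]

Answer: [0, 0, 0, 10, 10, 10]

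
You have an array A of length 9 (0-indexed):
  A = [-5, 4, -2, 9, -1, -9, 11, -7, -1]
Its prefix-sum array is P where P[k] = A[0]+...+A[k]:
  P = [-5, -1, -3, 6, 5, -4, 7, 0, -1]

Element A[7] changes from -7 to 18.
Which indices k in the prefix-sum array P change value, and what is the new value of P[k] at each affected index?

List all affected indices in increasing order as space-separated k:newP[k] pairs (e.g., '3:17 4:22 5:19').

P[k] = A[0] + ... + A[k]
P[k] includes A[7] iff k >= 7
Affected indices: 7, 8, ..., 8; delta = 25
  P[7]: 0 + 25 = 25
  P[8]: -1 + 25 = 24

Answer: 7:25 8:24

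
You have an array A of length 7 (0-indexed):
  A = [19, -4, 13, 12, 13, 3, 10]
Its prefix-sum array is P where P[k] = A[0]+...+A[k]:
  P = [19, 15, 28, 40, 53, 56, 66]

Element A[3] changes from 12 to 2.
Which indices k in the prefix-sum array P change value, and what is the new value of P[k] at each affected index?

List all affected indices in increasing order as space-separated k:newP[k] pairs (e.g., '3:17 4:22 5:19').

Answer: 3:30 4:43 5:46 6:56

Derivation:
P[k] = A[0] + ... + A[k]
P[k] includes A[3] iff k >= 3
Affected indices: 3, 4, ..., 6; delta = -10
  P[3]: 40 + -10 = 30
  P[4]: 53 + -10 = 43
  P[5]: 56 + -10 = 46
  P[6]: 66 + -10 = 56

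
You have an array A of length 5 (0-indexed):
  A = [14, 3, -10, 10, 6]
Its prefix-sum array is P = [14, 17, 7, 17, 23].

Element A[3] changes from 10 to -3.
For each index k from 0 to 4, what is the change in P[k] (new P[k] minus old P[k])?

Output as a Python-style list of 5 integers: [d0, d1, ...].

Element change: A[3] 10 -> -3, delta = -13
For k < 3: P[k] unchanged, delta_P[k] = 0
For k >= 3: P[k] shifts by exactly -13
Delta array: [0, 0, 0, -13, -13]

Answer: [0, 0, 0, -13, -13]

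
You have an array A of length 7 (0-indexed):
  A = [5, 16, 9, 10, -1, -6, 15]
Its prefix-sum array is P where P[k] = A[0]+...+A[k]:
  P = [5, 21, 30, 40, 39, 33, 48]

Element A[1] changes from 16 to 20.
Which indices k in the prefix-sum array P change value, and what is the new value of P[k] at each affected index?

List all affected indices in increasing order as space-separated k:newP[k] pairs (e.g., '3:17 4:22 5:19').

P[k] = A[0] + ... + A[k]
P[k] includes A[1] iff k >= 1
Affected indices: 1, 2, ..., 6; delta = 4
  P[1]: 21 + 4 = 25
  P[2]: 30 + 4 = 34
  P[3]: 40 + 4 = 44
  P[4]: 39 + 4 = 43
  P[5]: 33 + 4 = 37
  P[6]: 48 + 4 = 52

Answer: 1:25 2:34 3:44 4:43 5:37 6:52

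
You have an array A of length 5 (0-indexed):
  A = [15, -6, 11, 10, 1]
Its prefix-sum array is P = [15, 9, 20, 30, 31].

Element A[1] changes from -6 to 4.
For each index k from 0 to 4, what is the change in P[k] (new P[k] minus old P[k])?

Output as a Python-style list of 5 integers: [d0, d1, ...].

Answer: [0, 10, 10, 10, 10]

Derivation:
Element change: A[1] -6 -> 4, delta = 10
For k < 1: P[k] unchanged, delta_P[k] = 0
For k >= 1: P[k] shifts by exactly 10
Delta array: [0, 10, 10, 10, 10]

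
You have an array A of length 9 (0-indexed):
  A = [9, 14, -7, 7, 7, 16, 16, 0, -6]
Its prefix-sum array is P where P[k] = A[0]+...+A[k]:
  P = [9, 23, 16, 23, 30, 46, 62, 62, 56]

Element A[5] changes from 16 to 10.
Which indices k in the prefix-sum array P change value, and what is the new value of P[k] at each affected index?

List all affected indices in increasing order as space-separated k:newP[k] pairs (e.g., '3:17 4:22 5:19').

P[k] = A[0] + ... + A[k]
P[k] includes A[5] iff k >= 5
Affected indices: 5, 6, ..., 8; delta = -6
  P[5]: 46 + -6 = 40
  P[6]: 62 + -6 = 56
  P[7]: 62 + -6 = 56
  P[8]: 56 + -6 = 50

Answer: 5:40 6:56 7:56 8:50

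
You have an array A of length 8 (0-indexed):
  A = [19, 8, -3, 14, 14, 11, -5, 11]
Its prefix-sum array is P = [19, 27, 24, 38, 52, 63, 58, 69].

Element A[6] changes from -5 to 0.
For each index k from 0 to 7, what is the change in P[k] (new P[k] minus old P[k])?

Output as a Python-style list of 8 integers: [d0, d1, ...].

Answer: [0, 0, 0, 0, 0, 0, 5, 5]

Derivation:
Element change: A[6] -5 -> 0, delta = 5
For k < 6: P[k] unchanged, delta_P[k] = 0
For k >= 6: P[k] shifts by exactly 5
Delta array: [0, 0, 0, 0, 0, 0, 5, 5]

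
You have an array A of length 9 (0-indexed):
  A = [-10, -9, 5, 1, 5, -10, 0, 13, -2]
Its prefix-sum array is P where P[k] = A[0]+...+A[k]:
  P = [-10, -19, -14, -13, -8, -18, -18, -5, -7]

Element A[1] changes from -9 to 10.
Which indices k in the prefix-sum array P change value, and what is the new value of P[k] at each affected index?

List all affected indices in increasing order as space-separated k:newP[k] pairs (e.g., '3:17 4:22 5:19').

P[k] = A[0] + ... + A[k]
P[k] includes A[1] iff k >= 1
Affected indices: 1, 2, ..., 8; delta = 19
  P[1]: -19 + 19 = 0
  P[2]: -14 + 19 = 5
  P[3]: -13 + 19 = 6
  P[4]: -8 + 19 = 11
  P[5]: -18 + 19 = 1
  P[6]: -18 + 19 = 1
  P[7]: -5 + 19 = 14
  P[8]: -7 + 19 = 12

Answer: 1:0 2:5 3:6 4:11 5:1 6:1 7:14 8:12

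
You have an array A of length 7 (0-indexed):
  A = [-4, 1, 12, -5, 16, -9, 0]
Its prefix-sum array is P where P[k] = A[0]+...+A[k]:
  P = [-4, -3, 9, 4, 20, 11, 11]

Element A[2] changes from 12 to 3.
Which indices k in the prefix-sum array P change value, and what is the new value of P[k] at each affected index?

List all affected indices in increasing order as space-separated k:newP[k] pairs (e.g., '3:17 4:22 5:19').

Answer: 2:0 3:-5 4:11 5:2 6:2

Derivation:
P[k] = A[0] + ... + A[k]
P[k] includes A[2] iff k >= 2
Affected indices: 2, 3, ..., 6; delta = -9
  P[2]: 9 + -9 = 0
  P[3]: 4 + -9 = -5
  P[4]: 20 + -9 = 11
  P[5]: 11 + -9 = 2
  P[6]: 11 + -9 = 2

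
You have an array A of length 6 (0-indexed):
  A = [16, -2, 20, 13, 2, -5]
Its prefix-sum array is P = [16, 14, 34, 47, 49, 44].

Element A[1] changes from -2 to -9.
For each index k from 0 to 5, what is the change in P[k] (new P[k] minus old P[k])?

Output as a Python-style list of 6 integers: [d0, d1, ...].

Element change: A[1] -2 -> -9, delta = -7
For k < 1: P[k] unchanged, delta_P[k] = 0
For k >= 1: P[k] shifts by exactly -7
Delta array: [0, -7, -7, -7, -7, -7]

Answer: [0, -7, -7, -7, -7, -7]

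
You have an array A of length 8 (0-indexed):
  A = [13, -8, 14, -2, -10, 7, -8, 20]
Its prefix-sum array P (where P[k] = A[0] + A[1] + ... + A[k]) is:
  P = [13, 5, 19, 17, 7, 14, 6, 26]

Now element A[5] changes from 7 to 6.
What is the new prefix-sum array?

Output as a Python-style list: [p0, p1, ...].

Answer: [13, 5, 19, 17, 7, 13, 5, 25]

Derivation:
Change: A[5] 7 -> 6, delta = -1
P[k] for k < 5: unchanged (A[5] not included)
P[k] for k >= 5: shift by delta = -1
  P[0] = 13 + 0 = 13
  P[1] = 5 + 0 = 5
  P[2] = 19 + 0 = 19
  P[3] = 17 + 0 = 17
  P[4] = 7 + 0 = 7
  P[5] = 14 + -1 = 13
  P[6] = 6 + -1 = 5
  P[7] = 26 + -1 = 25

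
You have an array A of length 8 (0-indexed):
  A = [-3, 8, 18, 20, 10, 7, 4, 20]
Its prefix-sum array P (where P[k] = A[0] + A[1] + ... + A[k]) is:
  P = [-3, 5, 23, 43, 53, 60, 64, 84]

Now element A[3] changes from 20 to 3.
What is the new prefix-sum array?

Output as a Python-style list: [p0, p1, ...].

Change: A[3] 20 -> 3, delta = -17
P[k] for k < 3: unchanged (A[3] not included)
P[k] for k >= 3: shift by delta = -17
  P[0] = -3 + 0 = -3
  P[1] = 5 + 0 = 5
  P[2] = 23 + 0 = 23
  P[3] = 43 + -17 = 26
  P[4] = 53 + -17 = 36
  P[5] = 60 + -17 = 43
  P[6] = 64 + -17 = 47
  P[7] = 84 + -17 = 67

Answer: [-3, 5, 23, 26, 36, 43, 47, 67]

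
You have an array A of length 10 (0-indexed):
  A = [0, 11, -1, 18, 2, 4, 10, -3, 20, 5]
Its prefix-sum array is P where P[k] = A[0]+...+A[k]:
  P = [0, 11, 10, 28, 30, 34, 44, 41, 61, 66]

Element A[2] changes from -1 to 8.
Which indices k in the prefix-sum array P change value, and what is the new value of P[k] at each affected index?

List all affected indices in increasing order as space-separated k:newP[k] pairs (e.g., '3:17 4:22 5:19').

Answer: 2:19 3:37 4:39 5:43 6:53 7:50 8:70 9:75

Derivation:
P[k] = A[0] + ... + A[k]
P[k] includes A[2] iff k >= 2
Affected indices: 2, 3, ..., 9; delta = 9
  P[2]: 10 + 9 = 19
  P[3]: 28 + 9 = 37
  P[4]: 30 + 9 = 39
  P[5]: 34 + 9 = 43
  P[6]: 44 + 9 = 53
  P[7]: 41 + 9 = 50
  P[8]: 61 + 9 = 70
  P[9]: 66 + 9 = 75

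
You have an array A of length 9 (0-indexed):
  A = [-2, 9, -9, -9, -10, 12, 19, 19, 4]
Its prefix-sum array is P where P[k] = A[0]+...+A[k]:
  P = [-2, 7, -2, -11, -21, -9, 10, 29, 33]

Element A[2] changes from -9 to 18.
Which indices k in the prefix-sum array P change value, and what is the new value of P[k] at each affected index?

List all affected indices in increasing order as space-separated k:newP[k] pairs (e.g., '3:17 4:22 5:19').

P[k] = A[0] + ... + A[k]
P[k] includes A[2] iff k >= 2
Affected indices: 2, 3, ..., 8; delta = 27
  P[2]: -2 + 27 = 25
  P[3]: -11 + 27 = 16
  P[4]: -21 + 27 = 6
  P[5]: -9 + 27 = 18
  P[6]: 10 + 27 = 37
  P[7]: 29 + 27 = 56
  P[8]: 33 + 27 = 60

Answer: 2:25 3:16 4:6 5:18 6:37 7:56 8:60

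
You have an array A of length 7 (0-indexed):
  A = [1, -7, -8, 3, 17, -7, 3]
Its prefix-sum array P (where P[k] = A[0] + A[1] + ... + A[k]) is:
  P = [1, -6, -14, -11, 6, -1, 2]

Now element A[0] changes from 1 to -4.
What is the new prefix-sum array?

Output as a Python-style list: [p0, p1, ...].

Change: A[0] 1 -> -4, delta = -5
P[k] for k < 0: unchanged (A[0] not included)
P[k] for k >= 0: shift by delta = -5
  P[0] = 1 + -5 = -4
  P[1] = -6 + -5 = -11
  P[2] = -14 + -5 = -19
  P[3] = -11 + -5 = -16
  P[4] = 6 + -5 = 1
  P[5] = -1 + -5 = -6
  P[6] = 2 + -5 = -3

Answer: [-4, -11, -19, -16, 1, -6, -3]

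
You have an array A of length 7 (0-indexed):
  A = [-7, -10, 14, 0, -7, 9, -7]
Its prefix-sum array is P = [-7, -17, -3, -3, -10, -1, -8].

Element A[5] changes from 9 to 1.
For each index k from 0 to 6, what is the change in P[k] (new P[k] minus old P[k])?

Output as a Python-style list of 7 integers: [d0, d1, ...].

Answer: [0, 0, 0, 0, 0, -8, -8]

Derivation:
Element change: A[5] 9 -> 1, delta = -8
For k < 5: P[k] unchanged, delta_P[k] = 0
For k >= 5: P[k] shifts by exactly -8
Delta array: [0, 0, 0, 0, 0, -8, -8]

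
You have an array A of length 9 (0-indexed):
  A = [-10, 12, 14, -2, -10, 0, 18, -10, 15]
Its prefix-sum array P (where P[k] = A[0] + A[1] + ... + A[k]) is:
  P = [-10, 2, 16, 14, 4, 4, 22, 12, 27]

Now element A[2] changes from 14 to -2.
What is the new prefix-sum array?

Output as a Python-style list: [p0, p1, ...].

Answer: [-10, 2, 0, -2, -12, -12, 6, -4, 11]

Derivation:
Change: A[2] 14 -> -2, delta = -16
P[k] for k < 2: unchanged (A[2] not included)
P[k] for k >= 2: shift by delta = -16
  P[0] = -10 + 0 = -10
  P[1] = 2 + 0 = 2
  P[2] = 16 + -16 = 0
  P[3] = 14 + -16 = -2
  P[4] = 4 + -16 = -12
  P[5] = 4 + -16 = -12
  P[6] = 22 + -16 = 6
  P[7] = 12 + -16 = -4
  P[8] = 27 + -16 = 11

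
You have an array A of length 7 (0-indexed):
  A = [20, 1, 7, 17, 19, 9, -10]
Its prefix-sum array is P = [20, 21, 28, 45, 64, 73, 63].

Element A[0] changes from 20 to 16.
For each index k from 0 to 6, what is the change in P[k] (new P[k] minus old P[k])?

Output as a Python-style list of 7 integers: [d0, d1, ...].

Answer: [-4, -4, -4, -4, -4, -4, -4]

Derivation:
Element change: A[0] 20 -> 16, delta = -4
For k < 0: P[k] unchanged, delta_P[k] = 0
For k >= 0: P[k] shifts by exactly -4
Delta array: [-4, -4, -4, -4, -4, -4, -4]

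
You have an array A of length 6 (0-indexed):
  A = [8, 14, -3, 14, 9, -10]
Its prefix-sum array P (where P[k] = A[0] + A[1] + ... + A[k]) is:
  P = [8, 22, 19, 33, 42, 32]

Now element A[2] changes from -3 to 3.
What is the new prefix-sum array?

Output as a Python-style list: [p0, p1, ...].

Answer: [8, 22, 25, 39, 48, 38]

Derivation:
Change: A[2] -3 -> 3, delta = 6
P[k] for k < 2: unchanged (A[2] not included)
P[k] for k >= 2: shift by delta = 6
  P[0] = 8 + 0 = 8
  P[1] = 22 + 0 = 22
  P[2] = 19 + 6 = 25
  P[3] = 33 + 6 = 39
  P[4] = 42 + 6 = 48
  P[5] = 32 + 6 = 38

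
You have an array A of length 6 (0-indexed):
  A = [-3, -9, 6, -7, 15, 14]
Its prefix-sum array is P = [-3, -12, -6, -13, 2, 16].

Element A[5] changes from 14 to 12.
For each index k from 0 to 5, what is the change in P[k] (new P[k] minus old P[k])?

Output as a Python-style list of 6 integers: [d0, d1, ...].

Element change: A[5] 14 -> 12, delta = -2
For k < 5: P[k] unchanged, delta_P[k] = 0
For k >= 5: P[k] shifts by exactly -2
Delta array: [0, 0, 0, 0, 0, -2]

Answer: [0, 0, 0, 0, 0, -2]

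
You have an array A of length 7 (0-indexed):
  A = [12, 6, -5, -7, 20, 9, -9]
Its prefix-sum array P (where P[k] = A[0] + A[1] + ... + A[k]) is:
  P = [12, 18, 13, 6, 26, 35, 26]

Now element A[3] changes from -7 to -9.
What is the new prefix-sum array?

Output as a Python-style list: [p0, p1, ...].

Change: A[3] -7 -> -9, delta = -2
P[k] for k < 3: unchanged (A[3] not included)
P[k] for k >= 3: shift by delta = -2
  P[0] = 12 + 0 = 12
  P[1] = 18 + 0 = 18
  P[2] = 13 + 0 = 13
  P[3] = 6 + -2 = 4
  P[4] = 26 + -2 = 24
  P[5] = 35 + -2 = 33
  P[6] = 26 + -2 = 24

Answer: [12, 18, 13, 4, 24, 33, 24]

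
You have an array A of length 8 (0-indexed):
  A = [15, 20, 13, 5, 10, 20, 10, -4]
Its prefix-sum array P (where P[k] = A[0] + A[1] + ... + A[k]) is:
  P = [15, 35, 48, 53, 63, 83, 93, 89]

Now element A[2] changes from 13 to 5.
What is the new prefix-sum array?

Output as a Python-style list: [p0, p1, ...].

Answer: [15, 35, 40, 45, 55, 75, 85, 81]

Derivation:
Change: A[2] 13 -> 5, delta = -8
P[k] for k < 2: unchanged (A[2] not included)
P[k] for k >= 2: shift by delta = -8
  P[0] = 15 + 0 = 15
  P[1] = 35 + 0 = 35
  P[2] = 48 + -8 = 40
  P[3] = 53 + -8 = 45
  P[4] = 63 + -8 = 55
  P[5] = 83 + -8 = 75
  P[6] = 93 + -8 = 85
  P[7] = 89 + -8 = 81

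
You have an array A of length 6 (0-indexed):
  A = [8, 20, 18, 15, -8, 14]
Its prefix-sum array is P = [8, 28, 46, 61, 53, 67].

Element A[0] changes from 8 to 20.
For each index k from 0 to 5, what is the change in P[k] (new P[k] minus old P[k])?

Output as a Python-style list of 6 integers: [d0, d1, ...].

Element change: A[0] 8 -> 20, delta = 12
For k < 0: P[k] unchanged, delta_P[k] = 0
For k >= 0: P[k] shifts by exactly 12
Delta array: [12, 12, 12, 12, 12, 12]

Answer: [12, 12, 12, 12, 12, 12]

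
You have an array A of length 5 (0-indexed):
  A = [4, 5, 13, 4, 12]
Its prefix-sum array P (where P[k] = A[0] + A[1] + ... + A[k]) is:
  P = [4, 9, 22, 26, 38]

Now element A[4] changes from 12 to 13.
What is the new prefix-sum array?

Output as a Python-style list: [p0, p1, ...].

Answer: [4, 9, 22, 26, 39]

Derivation:
Change: A[4] 12 -> 13, delta = 1
P[k] for k < 4: unchanged (A[4] not included)
P[k] for k >= 4: shift by delta = 1
  P[0] = 4 + 0 = 4
  P[1] = 9 + 0 = 9
  P[2] = 22 + 0 = 22
  P[3] = 26 + 0 = 26
  P[4] = 38 + 1 = 39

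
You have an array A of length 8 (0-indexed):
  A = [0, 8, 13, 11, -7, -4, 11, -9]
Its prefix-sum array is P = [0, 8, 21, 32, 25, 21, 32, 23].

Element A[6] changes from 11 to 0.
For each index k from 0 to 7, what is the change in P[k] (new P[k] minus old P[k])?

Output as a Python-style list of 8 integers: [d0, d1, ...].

Answer: [0, 0, 0, 0, 0, 0, -11, -11]

Derivation:
Element change: A[6] 11 -> 0, delta = -11
For k < 6: P[k] unchanged, delta_P[k] = 0
For k >= 6: P[k] shifts by exactly -11
Delta array: [0, 0, 0, 0, 0, 0, -11, -11]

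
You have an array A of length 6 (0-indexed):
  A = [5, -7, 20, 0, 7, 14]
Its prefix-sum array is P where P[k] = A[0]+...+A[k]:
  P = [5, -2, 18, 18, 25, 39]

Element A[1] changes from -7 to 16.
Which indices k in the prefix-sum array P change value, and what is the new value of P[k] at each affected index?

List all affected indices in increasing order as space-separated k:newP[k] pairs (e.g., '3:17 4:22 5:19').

P[k] = A[0] + ... + A[k]
P[k] includes A[1] iff k >= 1
Affected indices: 1, 2, ..., 5; delta = 23
  P[1]: -2 + 23 = 21
  P[2]: 18 + 23 = 41
  P[3]: 18 + 23 = 41
  P[4]: 25 + 23 = 48
  P[5]: 39 + 23 = 62

Answer: 1:21 2:41 3:41 4:48 5:62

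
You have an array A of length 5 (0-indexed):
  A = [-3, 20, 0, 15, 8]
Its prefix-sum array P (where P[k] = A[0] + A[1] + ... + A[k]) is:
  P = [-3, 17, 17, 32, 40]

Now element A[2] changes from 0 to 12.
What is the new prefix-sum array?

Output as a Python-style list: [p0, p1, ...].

Change: A[2] 0 -> 12, delta = 12
P[k] for k < 2: unchanged (A[2] not included)
P[k] for k >= 2: shift by delta = 12
  P[0] = -3 + 0 = -3
  P[1] = 17 + 0 = 17
  P[2] = 17 + 12 = 29
  P[3] = 32 + 12 = 44
  P[4] = 40 + 12 = 52

Answer: [-3, 17, 29, 44, 52]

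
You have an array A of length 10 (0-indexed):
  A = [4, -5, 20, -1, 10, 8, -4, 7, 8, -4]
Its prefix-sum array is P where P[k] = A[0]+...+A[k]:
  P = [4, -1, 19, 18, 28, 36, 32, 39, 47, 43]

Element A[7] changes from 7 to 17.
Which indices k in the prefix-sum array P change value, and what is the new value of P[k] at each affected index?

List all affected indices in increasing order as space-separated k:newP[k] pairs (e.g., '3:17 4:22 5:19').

Answer: 7:49 8:57 9:53

Derivation:
P[k] = A[0] + ... + A[k]
P[k] includes A[7] iff k >= 7
Affected indices: 7, 8, ..., 9; delta = 10
  P[7]: 39 + 10 = 49
  P[8]: 47 + 10 = 57
  P[9]: 43 + 10 = 53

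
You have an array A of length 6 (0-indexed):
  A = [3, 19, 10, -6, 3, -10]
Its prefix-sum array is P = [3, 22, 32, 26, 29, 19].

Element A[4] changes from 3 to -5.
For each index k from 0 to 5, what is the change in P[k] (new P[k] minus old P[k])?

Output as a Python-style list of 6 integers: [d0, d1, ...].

Answer: [0, 0, 0, 0, -8, -8]

Derivation:
Element change: A[4] 3 -> -5, delta = -8
For k < 4: P[k] unchanged, delta_P[k] = 0
For k >= 4: P[k] shifts by exactly -8
Delta array: [0, 0, 0, 0, -8, -8]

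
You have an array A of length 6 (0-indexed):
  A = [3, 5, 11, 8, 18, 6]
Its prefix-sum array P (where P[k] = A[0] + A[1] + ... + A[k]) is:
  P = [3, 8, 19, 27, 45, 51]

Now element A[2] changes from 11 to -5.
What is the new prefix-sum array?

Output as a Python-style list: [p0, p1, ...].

Answer: [3, 8, 3, 11, 29, 35]

Derivation:
Change: A[2] 11 -> -5, delta = -16
P[k] for k < 2: unchanged (A[2] not included)
P[k] for k >= 2: shift by delta = -16
  P[0] = 3 + 0 = 3
  P[1] = 8 + 0 = 8
  P[2] = 19 + -16 = 3
  P[3] = 27 + -16 = 11
  P[4] = 45 + -16 = 29
  P[5] = 51 + -16 = 35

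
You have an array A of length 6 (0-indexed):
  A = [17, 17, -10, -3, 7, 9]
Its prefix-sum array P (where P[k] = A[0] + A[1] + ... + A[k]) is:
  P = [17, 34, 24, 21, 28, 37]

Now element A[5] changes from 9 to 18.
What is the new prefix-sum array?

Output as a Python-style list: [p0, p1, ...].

Change: A[5] 9 -> 18, delta = 9
P[k] for k < 5: unchanged (A[5] not included)
P[k] for k >= 5: shift by delta = 9
  P[0] = 17 + 0 = 17
  P[1] = 34 + 0 = 34
  P[2] = 24 + 0 = 24
  P[3] = 21 + 0 = 21
  P[4] = 28 + 0 = 28
  P[5] = 37 + 9 = 46

Answer: [17, 34, 24, 21, 28, 46]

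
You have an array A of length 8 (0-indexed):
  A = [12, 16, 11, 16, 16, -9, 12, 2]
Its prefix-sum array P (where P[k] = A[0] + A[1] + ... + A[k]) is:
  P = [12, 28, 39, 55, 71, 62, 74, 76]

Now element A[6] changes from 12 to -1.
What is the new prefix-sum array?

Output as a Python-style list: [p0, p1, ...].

Change: A[6] 12 -> -1, delta = -13
P[k] for k < 6: unchanged (A[6] not included)
P[k] for k >= 6: shift by delta = -13
  P[0] = 12 + 0 = 12
  P[1] = 28 + 0 = 28
  P[2] = 39 + 0 = 39
  P[3] = 55 + 0 = 55
  P[4] = 71 + 0 = 71
  P[5] = 62 + 0 = 62
  P[6] = 74 + -13 = 61
  P[7] = 76 + -13 = 63

Answer: [12, 28, 39, 55, 71, 62, 61, 63]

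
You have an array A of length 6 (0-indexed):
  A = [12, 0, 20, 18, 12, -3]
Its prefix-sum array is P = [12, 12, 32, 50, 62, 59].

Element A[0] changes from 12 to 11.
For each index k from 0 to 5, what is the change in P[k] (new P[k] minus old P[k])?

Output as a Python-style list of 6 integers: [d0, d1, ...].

Answer: [-1, -1, -1, -1, -1, -1]

Derivation:
Element change: A[0] 12 -> 11, delta = -1
For k < 0: P[k] unchanged, delta_P[k] = 0
For k >= 0: P[k] shifts by exactly -1
Delta array: [-1, -1, -1, -1, -1, -1]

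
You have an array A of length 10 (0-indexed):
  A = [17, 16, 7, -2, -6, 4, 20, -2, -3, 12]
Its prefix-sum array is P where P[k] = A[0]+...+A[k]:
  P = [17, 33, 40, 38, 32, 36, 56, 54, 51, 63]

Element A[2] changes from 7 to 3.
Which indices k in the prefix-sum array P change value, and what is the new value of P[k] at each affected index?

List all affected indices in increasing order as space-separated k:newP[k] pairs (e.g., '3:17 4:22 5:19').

P[k] = A[0] + ... + A[k]
P[k] includes A[2] iff k >= 2
Affected indices: 2, 3, ..., 9; delta = -4
  P[2]: 40 + -4 = 36
  P[3]: 38 + -4 = 34
  P[4]: 32 + -4 = 28
  P[5]: 36 + -4 = 32
  P[6]: 56 + -4 = 52
  P[7]: 54 + -4 = 50
  P[8]: 51 + -4 = 47
  P[9]: 63 + -4 = 59

Answer: 2:36 3:34 4:28 5:32 6:52 7:50 8:47 9:59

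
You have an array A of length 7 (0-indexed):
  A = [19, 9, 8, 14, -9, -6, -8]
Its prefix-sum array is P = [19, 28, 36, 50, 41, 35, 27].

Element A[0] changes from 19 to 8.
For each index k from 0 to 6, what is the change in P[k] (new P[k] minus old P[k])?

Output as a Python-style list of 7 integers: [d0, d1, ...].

Element change: A[0] 19 -> 8, delta = -11
For k < 0: P[k] unchanged, delta_P[k] = 0
For k >= 0: P[k] shifts by exactly -11
Delta array: [-11, -11, -11, -11, -11, -11, -11]

Answer: [-11, -11, -11, -11, -11, -11, -11]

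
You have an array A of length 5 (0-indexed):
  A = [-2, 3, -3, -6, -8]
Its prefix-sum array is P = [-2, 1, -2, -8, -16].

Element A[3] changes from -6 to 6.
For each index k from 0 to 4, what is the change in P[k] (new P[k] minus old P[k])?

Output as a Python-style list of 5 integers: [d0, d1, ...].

Answer: [0, 0, 0, 12, 12]

Derivation:
Element change: A[3] -6 -> 6, delta = 12
For k < 3: P[k] unchanged, delta_P[k] = 0
For k >= 3: P[k] shifts by exactly 12
Delta array: [0, 0, 0, 12, 12]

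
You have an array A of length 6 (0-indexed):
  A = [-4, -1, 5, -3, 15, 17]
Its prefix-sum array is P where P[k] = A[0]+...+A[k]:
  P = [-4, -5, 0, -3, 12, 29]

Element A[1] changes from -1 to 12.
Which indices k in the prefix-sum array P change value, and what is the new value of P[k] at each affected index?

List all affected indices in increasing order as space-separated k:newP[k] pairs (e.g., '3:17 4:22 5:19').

P[k] = A[0] + ... + A[k]
P[k] includes A[1] iff k >= 1
Affected indices: 1, 2, ..., 5; delta = 13
  P[1]: -5 + 13 = 8
  P[2]: 0 + 13 = 13
  P[3]: -3 + 13 = 10
  P[4]: 12 + 13 = 25
  P[5]: 29 + 13 = 42

Answer: 1:8 2:13 3:10 4:25 5:42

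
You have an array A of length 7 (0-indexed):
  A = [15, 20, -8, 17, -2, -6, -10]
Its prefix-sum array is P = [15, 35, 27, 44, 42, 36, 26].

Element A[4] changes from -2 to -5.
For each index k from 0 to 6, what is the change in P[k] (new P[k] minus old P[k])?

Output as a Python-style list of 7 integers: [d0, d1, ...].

Answer: [0, 0, 0, 0, -3, -3, -3]

Derivation:
Element change: A[4] -2 -> -5, delta = -3
For k < 4: P[k] unchanged, delta_P[k] = 0
For k >= 4: P[k] shifts by exactly -3
Delta array: [0, 0, 0, 0, -3, -3, -3]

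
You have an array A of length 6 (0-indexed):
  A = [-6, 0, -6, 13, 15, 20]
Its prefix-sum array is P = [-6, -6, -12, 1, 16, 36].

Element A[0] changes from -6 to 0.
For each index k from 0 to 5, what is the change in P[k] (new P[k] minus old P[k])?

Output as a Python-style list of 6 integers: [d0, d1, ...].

Element change: A[0] -6 -> 0, delta = 6
For k < 0: P[k] unchanged, delta_P[k] = 0
For k >= 0: P[k] shifts by exactly 6
Delta array: [6, 6, 6, 6, 6, 6]

Answer: [6, 6, 6, 6, 6, 6]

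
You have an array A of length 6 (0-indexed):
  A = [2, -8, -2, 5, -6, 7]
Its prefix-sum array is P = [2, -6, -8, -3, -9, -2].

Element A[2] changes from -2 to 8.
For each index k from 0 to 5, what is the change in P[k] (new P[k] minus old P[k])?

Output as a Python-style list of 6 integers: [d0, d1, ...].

Answer: [0, 0, 10, 10, 10, 10]

Derivation:
Element change: A[2] -2 -> 8, delta = 10
For k < 2: P[k] unchanged, delta_P[k] = 0
For k >= 2: P[k] shifts by exactly 10
Delta array: [0, 0, 10, 10, 10, 10]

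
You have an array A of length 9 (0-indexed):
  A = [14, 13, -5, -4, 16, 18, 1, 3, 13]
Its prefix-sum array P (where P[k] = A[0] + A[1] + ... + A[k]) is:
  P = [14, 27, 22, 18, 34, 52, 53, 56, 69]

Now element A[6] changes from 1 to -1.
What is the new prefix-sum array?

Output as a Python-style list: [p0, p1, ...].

Answer: [14, 27, 22, 18, 34, 52, 51, 54, 67]

Derivation:
Change: A[6] 1 -> -1, delta = -2
P[k] for k < 6: unchanged (A[6] not included)
P[k] for k >= 6: shift by delta = -2
  P[0] = 14 + 0 = 14
  P[1] = 27 + 0 = 27
  P[2] = 22 + 0 = 22
  P[3] = 18 + 0 = 18
  P[4] = 34 + 0 = 34
  P[5] = 52 + 0 = 52
  P[6] = 53 + -2 = 51
  P[7] = 56 + -2 = 54
  P[8] = 69 + -2 = 67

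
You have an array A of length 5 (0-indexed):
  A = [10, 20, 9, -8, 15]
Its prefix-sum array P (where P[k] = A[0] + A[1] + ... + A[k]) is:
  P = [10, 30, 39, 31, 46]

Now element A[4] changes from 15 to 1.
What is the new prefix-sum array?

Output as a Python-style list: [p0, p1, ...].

Change: A[4] 15 -> 1, delta = -14
P[k] for k < 4: unchanged (A[4] not included)
P[k] for k >= 4: shift by delta = -14
  P[0] = 10 + 0 = 10
  P[1] = 30 + 0 = 30
  P[2] = 39 + 0 = 39
  P[3] = 31 + 0 = 31
  P[4] = 46 + -14 = 32

Answer: [10, 30, 39, 31, 32]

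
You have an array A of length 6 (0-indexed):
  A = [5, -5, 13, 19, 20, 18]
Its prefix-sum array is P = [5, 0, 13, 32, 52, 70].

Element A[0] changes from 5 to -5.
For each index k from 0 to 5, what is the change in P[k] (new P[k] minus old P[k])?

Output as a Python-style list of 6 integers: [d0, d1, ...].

Answer: [-10, -10, -10, -10, -10, -10]

Derivation:
Element change: A[0] 5 -> -5, delta = -10
For k < 0: P[k] unchanged, delta_P[k] = 0
For k >= 0: P[k] shifts by exactly -10
Delta array: [-10, -10, -10, -10, -10, -10]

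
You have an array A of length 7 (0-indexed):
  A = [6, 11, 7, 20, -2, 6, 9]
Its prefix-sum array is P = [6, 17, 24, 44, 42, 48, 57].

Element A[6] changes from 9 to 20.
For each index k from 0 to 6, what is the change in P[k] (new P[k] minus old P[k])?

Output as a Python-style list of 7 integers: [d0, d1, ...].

Answer: [0, 0, 0, 0, 0, 0, 11]

Derivation:
Element change: A[6] 9 -> 20, delta = 11
For k < 6: P[k] unchanged, delta_P[k] = 0
For k >= 6: P[k] shifts by exactly 11
Delta array: [0, 0, 0, 0, 0, 0, 11]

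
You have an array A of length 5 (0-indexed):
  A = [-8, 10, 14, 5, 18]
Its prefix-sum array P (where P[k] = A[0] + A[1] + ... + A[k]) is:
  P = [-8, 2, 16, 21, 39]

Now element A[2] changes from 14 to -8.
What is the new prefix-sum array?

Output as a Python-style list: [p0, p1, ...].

Answer: [-8, 2, -6, -1, 17]

Derivation:
Change: A[2] 14 -> -8, delta = -22
P[k] for k < 2: unchanged (A[2] not included)
P[k] for k >= 2: shift by delta = -22
  P[0] = -8 + 0 = -8
  P[1] = 2 + 0 = 2
  P[2] = 16 + -22 = -6
  P[3] = 21 + -22 = -1
  P[4] = 39 + -22 = 17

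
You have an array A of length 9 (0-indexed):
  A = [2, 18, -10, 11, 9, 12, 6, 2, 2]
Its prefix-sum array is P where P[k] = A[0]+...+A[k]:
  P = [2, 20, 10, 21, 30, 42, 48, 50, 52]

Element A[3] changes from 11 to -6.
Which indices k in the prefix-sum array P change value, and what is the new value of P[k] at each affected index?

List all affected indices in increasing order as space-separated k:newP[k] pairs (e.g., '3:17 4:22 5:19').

P[k] = A[0] + ... + A[k]
P[k] includes A[3] iff k >= 3
Affected indices: 3, 4, ..., 8; delta = -17
  P[3]: 21 + -17 = 4
  P[4]: 30 + -17 = 13
  P[5]: 42 + -17 = 25
  P[6]: 48 + -17 = 31
  P[7]: 50 + -17 = 33
  P[8]: 52 + -17 = 35

Answer: 3:4 4:13 5:25 6:31 7:33 8:35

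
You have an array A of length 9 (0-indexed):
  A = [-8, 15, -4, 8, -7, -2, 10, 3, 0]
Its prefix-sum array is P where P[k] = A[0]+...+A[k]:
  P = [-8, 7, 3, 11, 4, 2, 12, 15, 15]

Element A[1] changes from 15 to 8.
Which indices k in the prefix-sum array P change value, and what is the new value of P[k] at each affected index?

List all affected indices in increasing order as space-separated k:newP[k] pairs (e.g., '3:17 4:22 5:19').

Answer: 1:0 2:-4 3:4 4:-3 5:-5 6:5 7:8 8:8

Derivation:
P[k] = A[0] + ... + A[k]
P[k] includes A[1] iff k >= 1
Affected indices: 1, 2, ..., 8; delta = -7
  P[1]: 7 + -7 = 0
  P[2]: 3 + -7 = -4
  P[3]: 11 + -7 = 4
  P[4]: 4 + -7 = -3
  P[5]: 2 + -7 = -5
  P[6]: 12 + -7 = 5
  P[7]: 15 + -7 = 8
  P[8]: 15 + -7 = 8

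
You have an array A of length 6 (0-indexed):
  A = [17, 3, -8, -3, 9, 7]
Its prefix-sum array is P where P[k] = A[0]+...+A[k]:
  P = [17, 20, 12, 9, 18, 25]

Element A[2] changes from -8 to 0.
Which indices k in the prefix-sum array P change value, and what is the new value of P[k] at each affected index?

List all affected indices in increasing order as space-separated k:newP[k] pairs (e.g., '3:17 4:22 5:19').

P[k] = A[0] + ... + A[k]
P[k] includes A[2] iff k >= 2
Affected indices: 2, 3, ..., 5; delta = 8
  P[2]: 12 + 8 = 20
  P[3]: 9 + 8 = 17
  P[4]: 18 + 8 = 26
  P[5]: 25 + 8 = 33

Answer: 2:20 3:17 4:26 5:33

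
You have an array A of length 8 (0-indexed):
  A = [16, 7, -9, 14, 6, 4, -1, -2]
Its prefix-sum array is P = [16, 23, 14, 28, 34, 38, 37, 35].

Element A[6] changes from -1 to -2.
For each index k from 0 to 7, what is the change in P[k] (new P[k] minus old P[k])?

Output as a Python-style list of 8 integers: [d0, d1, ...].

Element change: A[6] -1 -> -2, delta = -1
For k < 6: P[k] unchanged, delta_P[k] = 0
For k >= 6: P[k] shifts by exactly -1
Delta array: [0, 0, 0, 0, 0, 0, -1, -1]

Answer: [0, 0, 0, 0, 0, 0, -1, -1]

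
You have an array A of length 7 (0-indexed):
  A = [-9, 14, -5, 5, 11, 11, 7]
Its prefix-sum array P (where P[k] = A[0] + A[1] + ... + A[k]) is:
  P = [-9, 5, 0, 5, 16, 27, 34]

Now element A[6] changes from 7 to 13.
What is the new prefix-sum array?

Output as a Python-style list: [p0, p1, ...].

Answer: [-9, 5, 0, 5, 16, 27, 40]

Derivation:
Change: A[6] 7 -> 13, delta = 6
P[k] for k < 6: unchanged (A[6] not included)
P[k] for k >= 6: shift by delta = 6
  P[0] = -9 + 0 = -9
  P[1] = 5 + 0 = 5
  P[2] = 0 + 0 = 0
  P[3] = 5 + 0 = 5
  P[4] = 16 + 0 = 16
  P[5] = 27 + 0 = 27
  P[6] = 34 + 6 = 40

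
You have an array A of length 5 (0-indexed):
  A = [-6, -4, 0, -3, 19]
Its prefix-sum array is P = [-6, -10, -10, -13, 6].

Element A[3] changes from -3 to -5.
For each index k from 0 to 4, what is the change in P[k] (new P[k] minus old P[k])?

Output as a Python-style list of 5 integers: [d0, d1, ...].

Element change: A[3] -3 -> -5, delta = -2
For k < 3: P[k] unchanged, delta_P[k] = 0
For k >= 3: P[k] shifts by exactly -2
Delta array: [0, 0, 0, -2, -2]

Answer: [0, 0, 0, -2, -2]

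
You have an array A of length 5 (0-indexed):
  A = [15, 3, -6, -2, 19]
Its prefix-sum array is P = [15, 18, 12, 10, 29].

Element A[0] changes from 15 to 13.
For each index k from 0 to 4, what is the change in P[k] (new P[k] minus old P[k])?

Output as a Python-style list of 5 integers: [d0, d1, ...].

Answer: [-2, -2, -2, -2, -2]

Derivation:
Element change: A[0] 15 -> 13, delta = -2
For k < 0: P[k] unchanged, delta_P[k] = 0
For k >= 0: P[k] shifts by exactly -2
Delta array: [-2, -2, -2, -2, -2]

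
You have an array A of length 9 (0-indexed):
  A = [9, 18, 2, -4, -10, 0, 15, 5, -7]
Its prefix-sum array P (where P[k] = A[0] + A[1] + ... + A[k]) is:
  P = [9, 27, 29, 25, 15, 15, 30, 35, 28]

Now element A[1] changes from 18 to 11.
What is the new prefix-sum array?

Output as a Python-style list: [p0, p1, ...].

Answer: [9, 20, 22, 18, 8, 8, 23, 28, 21]

Derivation:
Change: A[1] 18 -> 11, delta = -7
P[k] for k < 1: unchanged (A[1] not included)
P[k] for k >= 1: shift by delta = -7
  P[0] = 9 + 0 = 9
  P[1] = 27 + -7 = 20
  P[2] = 29 + -7 = 22
  P[3] = 25 + -7 = 18
  P[4] = 15 + -7 = 8
  P[5] = 15 + -7 = 8
  P[6] = 30 + -7 = 23
  P[7] = 35 + -7 = 28
  P[8] = 28 + -7 = 21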